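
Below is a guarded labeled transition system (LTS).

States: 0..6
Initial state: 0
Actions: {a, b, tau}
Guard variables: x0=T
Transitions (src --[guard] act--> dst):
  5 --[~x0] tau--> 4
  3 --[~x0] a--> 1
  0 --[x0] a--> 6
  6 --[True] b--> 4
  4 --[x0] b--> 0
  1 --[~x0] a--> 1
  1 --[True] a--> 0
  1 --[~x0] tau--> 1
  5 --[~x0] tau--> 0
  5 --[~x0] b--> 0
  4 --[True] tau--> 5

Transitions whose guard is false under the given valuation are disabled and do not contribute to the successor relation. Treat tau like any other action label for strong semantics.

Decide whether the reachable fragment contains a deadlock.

Answer: DEADLOCK at state 5

Working:
R = {0,4,5,6}
  0: a→6  [1 out]
  4: b→0  tau→5  [2 out]
  5: ∅  [no exit]
  6: b→4  [1 out]
Path to 5: a·b·tau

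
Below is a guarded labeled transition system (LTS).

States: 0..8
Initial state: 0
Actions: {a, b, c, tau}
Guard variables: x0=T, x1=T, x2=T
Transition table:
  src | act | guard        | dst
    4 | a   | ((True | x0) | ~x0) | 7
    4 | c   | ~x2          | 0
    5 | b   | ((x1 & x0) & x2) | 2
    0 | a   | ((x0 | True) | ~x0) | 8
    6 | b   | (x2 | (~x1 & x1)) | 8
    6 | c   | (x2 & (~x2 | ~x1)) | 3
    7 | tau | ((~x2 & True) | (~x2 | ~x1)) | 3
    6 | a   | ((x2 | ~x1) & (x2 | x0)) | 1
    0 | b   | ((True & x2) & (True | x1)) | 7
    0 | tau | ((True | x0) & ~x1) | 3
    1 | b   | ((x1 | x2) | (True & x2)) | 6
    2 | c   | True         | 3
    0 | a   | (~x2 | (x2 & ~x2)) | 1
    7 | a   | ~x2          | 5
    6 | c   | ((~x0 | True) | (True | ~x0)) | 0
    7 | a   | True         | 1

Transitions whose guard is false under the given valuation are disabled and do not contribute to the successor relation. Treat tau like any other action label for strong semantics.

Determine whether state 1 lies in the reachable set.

Answer: REACHABLE

Trace:
10 transition(s) survive guard evaluation.
depth 0: {0}
depth 1: {7,8}  now seen {0,7,8}
depth 2: {1}  now seen {0,1,7,8}
depth 3: {6}  now seen {0,1,6,7,8}
R = {0,1,6,7,8}
Path to 1: b·a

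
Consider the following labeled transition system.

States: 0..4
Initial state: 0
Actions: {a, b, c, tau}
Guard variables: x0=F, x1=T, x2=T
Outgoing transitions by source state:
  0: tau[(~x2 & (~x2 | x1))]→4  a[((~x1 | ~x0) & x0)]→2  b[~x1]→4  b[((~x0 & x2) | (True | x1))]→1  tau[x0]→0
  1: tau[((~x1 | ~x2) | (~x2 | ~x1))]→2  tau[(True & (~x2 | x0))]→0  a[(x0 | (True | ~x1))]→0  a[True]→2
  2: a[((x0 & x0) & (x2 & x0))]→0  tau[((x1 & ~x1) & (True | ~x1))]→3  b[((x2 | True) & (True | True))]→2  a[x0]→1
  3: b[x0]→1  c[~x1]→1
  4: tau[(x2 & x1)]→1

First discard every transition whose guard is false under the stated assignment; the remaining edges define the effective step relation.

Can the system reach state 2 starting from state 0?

5 transition(s) survive guard evaluation.
L0 = {0}
L1 = {1}  total {0,1}
L2 = {2}  total {0,1,2}
Reach set: {0,1,2}
trace reaching 2: b·a

Answer: REACHABLE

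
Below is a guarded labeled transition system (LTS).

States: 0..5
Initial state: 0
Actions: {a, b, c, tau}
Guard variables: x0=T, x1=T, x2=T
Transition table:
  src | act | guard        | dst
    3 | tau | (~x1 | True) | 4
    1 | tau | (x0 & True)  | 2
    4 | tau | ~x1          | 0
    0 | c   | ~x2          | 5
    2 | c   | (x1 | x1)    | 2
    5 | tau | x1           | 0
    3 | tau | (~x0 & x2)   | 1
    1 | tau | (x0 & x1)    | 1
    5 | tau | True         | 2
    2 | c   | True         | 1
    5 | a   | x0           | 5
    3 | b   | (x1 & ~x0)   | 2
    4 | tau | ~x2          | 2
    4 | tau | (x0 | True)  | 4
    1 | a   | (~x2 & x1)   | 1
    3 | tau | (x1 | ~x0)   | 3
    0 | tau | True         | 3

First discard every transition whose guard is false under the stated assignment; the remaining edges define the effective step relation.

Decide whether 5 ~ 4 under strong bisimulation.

Compute ~ classes (split until stable):
  π0 = {{0,1,2,3,4,5}}
  π1 = {{0,1,3,4},{2},{5}}
  π2 = {{0,3,4},{1},{2},{5}}
Fixed point at round 3; 4 class(es).
[5]={5}  [4]={0,3,4}

Answer: NOT BISIMILAR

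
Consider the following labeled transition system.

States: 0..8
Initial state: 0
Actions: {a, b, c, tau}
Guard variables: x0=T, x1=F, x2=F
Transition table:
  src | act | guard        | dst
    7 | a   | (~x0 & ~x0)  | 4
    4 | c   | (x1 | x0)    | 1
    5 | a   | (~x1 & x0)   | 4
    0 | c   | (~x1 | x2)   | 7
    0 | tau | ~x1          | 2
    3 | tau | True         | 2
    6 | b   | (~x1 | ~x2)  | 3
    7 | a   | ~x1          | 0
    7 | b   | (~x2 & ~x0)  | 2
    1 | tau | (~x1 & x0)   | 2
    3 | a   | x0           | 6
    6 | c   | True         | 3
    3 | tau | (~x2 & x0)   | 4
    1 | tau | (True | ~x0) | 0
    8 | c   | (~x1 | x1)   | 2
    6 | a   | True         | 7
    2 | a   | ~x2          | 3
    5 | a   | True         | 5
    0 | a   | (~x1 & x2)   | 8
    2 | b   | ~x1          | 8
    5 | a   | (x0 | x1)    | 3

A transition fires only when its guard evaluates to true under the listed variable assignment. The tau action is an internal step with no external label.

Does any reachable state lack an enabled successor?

Answer: DEADLOCK-FREE

Analysis:
R = {0,1,2,3,4,6,7,8}
  0: c→7  tau→2  [deg 2]
  1: tau→0  tau→2  [deg 2]
  2: a→3  b→8  [deg 2]
  3: a→6  tau→2  tau→4  [deg 3]
  4: c→1  [deg 1]
  6: a→7  b→3  c→3  [deg 3]
  7: a→0  [deg 1]
  8: c→2  [deg 1]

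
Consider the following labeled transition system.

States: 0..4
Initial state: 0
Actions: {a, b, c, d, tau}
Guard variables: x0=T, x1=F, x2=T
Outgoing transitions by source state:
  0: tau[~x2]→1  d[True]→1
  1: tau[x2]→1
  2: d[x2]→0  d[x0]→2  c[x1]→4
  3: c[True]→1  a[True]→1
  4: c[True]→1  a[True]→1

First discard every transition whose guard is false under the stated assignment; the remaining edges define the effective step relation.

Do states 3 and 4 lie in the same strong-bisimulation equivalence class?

Answer: BISIMILAR

Analysis:
Compute ~ classes (split until stable):
  round 0: {{0,1,2,3,4}}
  round 1: {{0,2},{1},{3,4}}
  round 2: {{0},{1},{2},{3,4}}
stable after 3 split(s): 4 block(s)
class of 3: {3,4}; class of 4: {3,4}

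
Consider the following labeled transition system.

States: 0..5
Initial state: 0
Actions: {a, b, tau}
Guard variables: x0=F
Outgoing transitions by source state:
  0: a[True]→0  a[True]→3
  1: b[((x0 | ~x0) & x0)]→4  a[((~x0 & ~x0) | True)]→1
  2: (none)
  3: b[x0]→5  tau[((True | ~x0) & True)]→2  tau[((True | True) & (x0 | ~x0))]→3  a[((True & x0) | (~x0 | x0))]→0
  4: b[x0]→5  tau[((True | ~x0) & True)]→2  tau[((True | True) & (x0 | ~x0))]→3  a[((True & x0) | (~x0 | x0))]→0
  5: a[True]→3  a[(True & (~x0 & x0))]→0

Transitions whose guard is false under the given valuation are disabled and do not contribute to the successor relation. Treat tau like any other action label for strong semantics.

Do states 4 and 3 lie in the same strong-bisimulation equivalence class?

Bisimulation quotient by refinement:
  π0 = {{0,1,2,3,4,5}}
  π1 = {{0,1,5},{2},{3,4}}
  π2 = {{0},{1},{2},{3,4},{5}}
5 equivalence class(es) (converged in 3)
[4]={3,4}  [3]={3,4}

Answer: BISIMILAR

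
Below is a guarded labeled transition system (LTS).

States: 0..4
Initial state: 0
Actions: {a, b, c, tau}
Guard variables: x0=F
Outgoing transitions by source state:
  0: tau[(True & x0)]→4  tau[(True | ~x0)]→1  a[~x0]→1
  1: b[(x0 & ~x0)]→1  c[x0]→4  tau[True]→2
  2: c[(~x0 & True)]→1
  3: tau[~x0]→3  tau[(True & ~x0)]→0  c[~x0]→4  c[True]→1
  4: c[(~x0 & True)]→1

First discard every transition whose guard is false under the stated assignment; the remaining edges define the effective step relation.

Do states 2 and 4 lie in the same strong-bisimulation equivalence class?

Answer: BISIMILAR

Analysis:
Refine partition for ~:
  P[0] = {{0,1,2,3,4}}
  P[1] = {{0},{1},{2,4},{3}}
4 equivalence class(es) (converged in 2)
2∈{2,4}, 4∈{2,4}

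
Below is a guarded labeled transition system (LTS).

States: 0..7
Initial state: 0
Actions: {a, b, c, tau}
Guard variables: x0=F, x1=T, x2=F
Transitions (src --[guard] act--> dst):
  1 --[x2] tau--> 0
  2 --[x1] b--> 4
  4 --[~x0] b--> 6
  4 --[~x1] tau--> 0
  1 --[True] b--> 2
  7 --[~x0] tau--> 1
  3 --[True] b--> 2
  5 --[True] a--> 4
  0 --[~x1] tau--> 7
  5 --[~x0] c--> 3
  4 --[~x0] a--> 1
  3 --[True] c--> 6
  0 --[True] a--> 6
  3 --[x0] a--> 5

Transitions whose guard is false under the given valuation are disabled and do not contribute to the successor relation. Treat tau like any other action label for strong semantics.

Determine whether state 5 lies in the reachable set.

10 transition(s) survive guard evaluation.
L0 = {0}
L1 = {6}  cumulative {0,6}
R = {0,6}

Answer: UNREACHABLE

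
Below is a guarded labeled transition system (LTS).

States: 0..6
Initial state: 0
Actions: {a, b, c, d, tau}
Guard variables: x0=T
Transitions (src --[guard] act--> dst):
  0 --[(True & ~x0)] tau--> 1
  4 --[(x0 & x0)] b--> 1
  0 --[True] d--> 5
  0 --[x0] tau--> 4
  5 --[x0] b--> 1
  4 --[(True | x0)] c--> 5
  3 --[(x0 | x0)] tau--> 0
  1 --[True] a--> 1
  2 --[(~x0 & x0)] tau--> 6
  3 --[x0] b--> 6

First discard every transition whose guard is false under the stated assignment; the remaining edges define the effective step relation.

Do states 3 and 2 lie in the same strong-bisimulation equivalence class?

Answer: NOT BISIMILAR

Analysis:
Bisimulation quotient by refinement:
  π0 = {{0,1,2,3,4,5,6}}
  π1 = {{0},{1},{2,6},{3},{4},{5}}
stable after 2 split(s): 6 block(s)
3∈{3}, 2∈{2,6}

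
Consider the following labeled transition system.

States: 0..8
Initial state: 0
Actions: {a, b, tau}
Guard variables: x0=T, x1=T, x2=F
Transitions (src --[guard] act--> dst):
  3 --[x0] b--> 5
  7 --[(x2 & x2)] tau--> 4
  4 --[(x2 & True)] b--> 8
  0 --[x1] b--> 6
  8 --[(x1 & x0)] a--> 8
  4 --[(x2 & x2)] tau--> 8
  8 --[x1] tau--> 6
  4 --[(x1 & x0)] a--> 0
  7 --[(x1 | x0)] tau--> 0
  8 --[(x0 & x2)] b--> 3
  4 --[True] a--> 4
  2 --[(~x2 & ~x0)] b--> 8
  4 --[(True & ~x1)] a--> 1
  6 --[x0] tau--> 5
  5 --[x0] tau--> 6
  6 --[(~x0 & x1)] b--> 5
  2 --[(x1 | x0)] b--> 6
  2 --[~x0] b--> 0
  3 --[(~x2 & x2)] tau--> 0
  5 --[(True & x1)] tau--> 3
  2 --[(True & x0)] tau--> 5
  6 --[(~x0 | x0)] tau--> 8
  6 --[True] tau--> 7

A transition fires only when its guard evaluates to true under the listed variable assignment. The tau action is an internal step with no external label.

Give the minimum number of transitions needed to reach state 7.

Answer: 2

Trace:
BFS to 7:
  depth 0: {0}
  depth 1: {6}
  depth 2: {5,7,8}
first hit 7 at d=2 via b·tau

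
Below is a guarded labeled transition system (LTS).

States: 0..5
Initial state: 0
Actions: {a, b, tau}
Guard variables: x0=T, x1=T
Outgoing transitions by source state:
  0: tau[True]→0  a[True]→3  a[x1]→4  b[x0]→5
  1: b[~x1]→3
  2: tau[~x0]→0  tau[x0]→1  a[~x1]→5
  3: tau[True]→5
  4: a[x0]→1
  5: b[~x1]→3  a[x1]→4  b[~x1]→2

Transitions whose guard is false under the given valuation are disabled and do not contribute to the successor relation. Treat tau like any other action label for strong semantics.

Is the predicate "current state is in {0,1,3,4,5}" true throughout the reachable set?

Answer: INVARIANT HOLDS

Trace:
Inv-set: {0,1,3,4,5}
R = {0,1,3,4,5}
  0: ✓
  1: ✓
  3: ✓
  4: ✓
  5: ✓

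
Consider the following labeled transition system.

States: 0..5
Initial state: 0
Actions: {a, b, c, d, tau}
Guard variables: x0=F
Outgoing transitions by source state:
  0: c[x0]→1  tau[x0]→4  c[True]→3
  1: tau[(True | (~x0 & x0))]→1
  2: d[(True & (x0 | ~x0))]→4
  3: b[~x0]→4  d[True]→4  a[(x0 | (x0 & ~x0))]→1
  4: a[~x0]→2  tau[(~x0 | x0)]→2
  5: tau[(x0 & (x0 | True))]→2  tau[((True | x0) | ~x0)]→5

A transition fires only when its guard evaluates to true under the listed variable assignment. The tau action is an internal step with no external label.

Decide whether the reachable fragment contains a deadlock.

Reach set: {0,2,3,4}
  0: c→3  [1 out]
  2: d→4  [1 out]
  3: b→4  d→4  [2 out]
  4: a→2  tau→2  [2 out]

Answer: DEADLOCK-FREE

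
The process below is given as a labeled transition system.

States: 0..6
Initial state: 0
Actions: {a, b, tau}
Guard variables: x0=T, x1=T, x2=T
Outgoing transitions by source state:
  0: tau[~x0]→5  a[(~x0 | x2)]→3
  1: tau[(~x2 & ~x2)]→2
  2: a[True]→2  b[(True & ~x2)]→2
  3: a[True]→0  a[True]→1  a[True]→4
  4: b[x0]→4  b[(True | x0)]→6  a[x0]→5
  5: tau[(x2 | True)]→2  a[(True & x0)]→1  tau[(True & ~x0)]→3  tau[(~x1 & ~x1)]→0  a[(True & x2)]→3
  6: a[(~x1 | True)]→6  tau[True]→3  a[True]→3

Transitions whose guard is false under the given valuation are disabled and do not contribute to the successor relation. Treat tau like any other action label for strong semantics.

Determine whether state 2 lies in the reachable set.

14 transition(s) survive guard evaluation.
depth 0: {0}
depth 1: {3}  cumulative {0,3}
depth 2: {1,4}  cumulative {0,1,3,4}
depth 3: {5,6}  cumulative {0,1,3,4,5,6}
depth 4: {2}  cumulative {0,1,2,3,4,5,6}
Reach set: {0,1,2,3,4,5,6}
trace reaching 2: a·a·a·tau

Answer: REACHABLE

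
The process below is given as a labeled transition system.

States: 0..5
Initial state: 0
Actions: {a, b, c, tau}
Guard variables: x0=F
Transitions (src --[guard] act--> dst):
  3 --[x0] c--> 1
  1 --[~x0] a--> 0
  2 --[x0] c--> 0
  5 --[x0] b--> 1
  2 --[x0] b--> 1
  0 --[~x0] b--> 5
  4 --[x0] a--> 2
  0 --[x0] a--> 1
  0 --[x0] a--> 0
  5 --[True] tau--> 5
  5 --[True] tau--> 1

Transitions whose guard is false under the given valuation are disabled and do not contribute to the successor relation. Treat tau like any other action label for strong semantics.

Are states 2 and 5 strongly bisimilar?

Refine partition for ~:
  P[0] = {{0,1,2,3,4,5}}
  P[1] = {{0},{1},{2,3,4},{5}}
4 equivalence class(es) (converged in 2)
class of 2: {2,3,4}; class of 5: {5}

Answer: NOT BISIMILAR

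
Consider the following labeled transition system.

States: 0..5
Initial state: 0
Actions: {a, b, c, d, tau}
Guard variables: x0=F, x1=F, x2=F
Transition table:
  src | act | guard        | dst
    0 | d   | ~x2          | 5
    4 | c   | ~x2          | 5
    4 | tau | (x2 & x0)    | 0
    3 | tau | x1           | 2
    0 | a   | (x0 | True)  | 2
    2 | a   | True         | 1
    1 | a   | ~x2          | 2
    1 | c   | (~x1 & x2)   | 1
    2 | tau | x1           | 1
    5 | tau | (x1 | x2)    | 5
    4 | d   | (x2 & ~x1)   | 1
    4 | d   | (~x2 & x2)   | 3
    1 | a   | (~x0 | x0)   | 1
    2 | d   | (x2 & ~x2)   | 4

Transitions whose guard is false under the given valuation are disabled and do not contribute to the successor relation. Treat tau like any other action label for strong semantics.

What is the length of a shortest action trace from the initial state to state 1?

Answer: 2

Analysis:
Breadth-first toward 1:
  Layer 0: {0}
  Layer 1: {2,5}
  Layer 2: {1}
first hit 1 at d=2 via a·a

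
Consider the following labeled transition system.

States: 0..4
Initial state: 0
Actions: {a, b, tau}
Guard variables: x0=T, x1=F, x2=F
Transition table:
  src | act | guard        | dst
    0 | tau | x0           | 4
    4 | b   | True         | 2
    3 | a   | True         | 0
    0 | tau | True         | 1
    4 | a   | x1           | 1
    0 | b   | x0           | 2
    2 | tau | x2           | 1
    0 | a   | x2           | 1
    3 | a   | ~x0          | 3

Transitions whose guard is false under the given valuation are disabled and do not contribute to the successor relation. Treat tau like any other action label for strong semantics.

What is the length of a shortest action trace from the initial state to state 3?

Answer: UNREACHABLE

Analysis:
Breadth-first toward 3:
  L0 = {0}
  L1 = {1,2,4}
3 never appears.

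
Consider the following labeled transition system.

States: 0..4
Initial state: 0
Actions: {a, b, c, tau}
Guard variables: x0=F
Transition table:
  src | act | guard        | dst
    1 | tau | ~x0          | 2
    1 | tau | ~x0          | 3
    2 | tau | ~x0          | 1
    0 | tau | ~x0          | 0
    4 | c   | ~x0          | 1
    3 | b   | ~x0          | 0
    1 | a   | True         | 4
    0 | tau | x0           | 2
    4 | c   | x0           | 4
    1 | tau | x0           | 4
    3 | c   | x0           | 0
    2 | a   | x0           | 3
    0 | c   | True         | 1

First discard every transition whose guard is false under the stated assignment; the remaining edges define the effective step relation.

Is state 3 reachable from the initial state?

After dropping false guards: 8 live edges.
Layer 0: {0}
Layer 1: {1}  total {0,1}
Layer 2: {2,3,4}  total {0,1,2,3,4}
R = {0,1,2,3,4}
Path to 3: c·tau

Answer: REACHABLE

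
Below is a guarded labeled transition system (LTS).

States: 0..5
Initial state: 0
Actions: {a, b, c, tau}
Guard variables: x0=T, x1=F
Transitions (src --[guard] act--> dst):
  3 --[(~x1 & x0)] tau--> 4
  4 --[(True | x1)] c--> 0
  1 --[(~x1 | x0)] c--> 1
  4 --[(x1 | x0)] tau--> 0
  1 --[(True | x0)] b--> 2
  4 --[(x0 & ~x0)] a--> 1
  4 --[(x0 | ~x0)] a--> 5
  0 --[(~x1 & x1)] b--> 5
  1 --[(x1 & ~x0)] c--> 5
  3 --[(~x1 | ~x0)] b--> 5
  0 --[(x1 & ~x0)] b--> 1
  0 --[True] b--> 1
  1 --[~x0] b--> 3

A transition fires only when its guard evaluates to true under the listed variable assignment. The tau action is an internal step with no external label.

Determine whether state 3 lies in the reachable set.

Answer: UNREACHABLE

Working:
After dropping false guards: 8 live edges.
L0 = {0}
L1 = {1}  now seen {0,1}
L2 = {2}  now seen {0,1,2}
R = {0,1,2}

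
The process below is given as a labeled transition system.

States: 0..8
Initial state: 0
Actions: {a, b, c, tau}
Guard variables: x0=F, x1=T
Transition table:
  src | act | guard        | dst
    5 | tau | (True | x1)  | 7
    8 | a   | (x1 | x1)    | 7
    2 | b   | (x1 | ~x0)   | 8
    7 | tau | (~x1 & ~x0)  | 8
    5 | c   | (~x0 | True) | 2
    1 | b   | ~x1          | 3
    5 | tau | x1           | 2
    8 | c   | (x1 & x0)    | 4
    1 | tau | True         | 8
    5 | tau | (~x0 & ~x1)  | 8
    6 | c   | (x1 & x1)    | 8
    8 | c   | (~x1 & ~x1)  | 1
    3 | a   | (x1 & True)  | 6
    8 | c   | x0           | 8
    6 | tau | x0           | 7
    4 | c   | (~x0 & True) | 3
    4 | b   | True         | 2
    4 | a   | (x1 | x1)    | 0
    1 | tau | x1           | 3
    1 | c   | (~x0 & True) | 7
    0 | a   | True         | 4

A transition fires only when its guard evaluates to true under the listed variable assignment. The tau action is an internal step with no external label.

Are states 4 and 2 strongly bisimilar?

Answer: NOT BISIMILAR

Analysis:
Refine partition for ~:
  round 0: {{0,1,2,3,4,5,6,7,8}}
  round 1: {{0,3,8},{1,5},{2},{4},{6},{7}}
  round 2: {{0},{1},{2},{3},{4},{5},{6},{7},{8}}
9 equivalence class(es) (converged in 3)
4∈{4}, 2∈{2}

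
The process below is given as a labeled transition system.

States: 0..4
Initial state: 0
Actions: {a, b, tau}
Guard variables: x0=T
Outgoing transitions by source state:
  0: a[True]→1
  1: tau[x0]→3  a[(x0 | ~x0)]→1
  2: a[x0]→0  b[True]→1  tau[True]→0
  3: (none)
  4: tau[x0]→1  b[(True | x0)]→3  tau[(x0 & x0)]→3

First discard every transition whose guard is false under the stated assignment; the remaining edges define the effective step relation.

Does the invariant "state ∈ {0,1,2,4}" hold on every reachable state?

Answer: INVARIANT VIOLATED at state 3

Trace:
Safe = {0,1,2,4}
Reachable = {0,1,3}
  0: safe
  1: safe
  3: outside
witness against invariant: a·tau → 3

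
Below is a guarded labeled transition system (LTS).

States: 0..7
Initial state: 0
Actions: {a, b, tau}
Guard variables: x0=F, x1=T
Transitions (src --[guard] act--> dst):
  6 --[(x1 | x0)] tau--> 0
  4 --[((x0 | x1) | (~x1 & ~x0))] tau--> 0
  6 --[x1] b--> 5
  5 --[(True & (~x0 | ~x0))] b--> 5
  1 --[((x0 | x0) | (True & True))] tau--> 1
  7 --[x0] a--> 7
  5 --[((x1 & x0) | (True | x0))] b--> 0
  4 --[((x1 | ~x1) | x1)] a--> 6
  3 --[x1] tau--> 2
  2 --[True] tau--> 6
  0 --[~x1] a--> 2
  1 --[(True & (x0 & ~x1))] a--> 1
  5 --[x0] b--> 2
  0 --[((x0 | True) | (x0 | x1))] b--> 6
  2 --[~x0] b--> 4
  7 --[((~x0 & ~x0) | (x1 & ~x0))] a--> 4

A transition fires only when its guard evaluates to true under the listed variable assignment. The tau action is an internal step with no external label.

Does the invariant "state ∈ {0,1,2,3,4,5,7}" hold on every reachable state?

Safe = {0,1,2,3,4,5,7}
R = {0,5,6}
  0: ✓
  5: ✓
  6: ✗ unsafe
witness against invariant: b → 6

Answer: INVARIANT VIOLATED at state 6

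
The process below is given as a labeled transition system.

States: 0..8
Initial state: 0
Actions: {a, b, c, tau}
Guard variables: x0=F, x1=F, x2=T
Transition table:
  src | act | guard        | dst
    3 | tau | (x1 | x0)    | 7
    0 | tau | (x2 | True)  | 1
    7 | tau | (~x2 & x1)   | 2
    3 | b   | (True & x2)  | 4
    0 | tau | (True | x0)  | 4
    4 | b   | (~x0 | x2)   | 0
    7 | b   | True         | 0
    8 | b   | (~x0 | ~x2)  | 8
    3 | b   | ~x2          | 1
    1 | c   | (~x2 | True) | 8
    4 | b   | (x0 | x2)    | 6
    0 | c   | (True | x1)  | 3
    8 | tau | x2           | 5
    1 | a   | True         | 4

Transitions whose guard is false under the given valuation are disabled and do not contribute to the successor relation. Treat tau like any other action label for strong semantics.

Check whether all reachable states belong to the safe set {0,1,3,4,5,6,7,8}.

Allowed set {0,1,3,4,5,6,7,8}
R = {0,1,3,4,5,6,8}
  0: ok
  1: ok
  3: ok
  4: ok
  5: ok
  6: ok
  8: ok

Answer: INVARIANT HOLDS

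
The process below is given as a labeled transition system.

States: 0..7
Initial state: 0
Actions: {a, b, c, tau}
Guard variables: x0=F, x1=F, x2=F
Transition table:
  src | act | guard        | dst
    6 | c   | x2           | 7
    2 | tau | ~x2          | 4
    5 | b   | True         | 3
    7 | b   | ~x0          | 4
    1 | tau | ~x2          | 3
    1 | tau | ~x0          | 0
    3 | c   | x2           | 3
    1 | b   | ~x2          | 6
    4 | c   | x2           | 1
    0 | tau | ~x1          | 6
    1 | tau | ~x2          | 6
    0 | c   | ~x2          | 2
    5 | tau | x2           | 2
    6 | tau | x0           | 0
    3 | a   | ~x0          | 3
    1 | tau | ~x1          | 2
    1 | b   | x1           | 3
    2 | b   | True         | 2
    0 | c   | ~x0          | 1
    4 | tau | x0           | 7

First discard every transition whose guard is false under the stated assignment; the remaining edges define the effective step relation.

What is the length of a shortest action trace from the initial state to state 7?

Breadth-first toward 7:
  Layer 0: {0}
  Layer 1: {1,2,6}
  Layer 2: {3,4}
7 never appears.

Answer: UNREACHABLE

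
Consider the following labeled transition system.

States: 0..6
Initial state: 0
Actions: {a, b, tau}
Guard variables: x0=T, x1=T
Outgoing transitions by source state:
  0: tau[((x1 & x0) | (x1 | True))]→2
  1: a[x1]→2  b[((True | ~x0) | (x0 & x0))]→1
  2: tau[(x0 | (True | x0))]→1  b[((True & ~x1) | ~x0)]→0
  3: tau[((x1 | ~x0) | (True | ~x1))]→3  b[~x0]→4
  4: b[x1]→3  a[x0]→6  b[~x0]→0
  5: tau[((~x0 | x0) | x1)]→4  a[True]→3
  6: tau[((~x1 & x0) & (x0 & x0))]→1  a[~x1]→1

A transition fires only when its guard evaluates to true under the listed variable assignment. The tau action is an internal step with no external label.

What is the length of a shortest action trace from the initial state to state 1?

Answer: 2

Trace:
Layered search for 1:
  Layer 0: {0}
  Layer 1: {2}
  Layer 2: {1}
depth(1)=2, e.g. tau·tau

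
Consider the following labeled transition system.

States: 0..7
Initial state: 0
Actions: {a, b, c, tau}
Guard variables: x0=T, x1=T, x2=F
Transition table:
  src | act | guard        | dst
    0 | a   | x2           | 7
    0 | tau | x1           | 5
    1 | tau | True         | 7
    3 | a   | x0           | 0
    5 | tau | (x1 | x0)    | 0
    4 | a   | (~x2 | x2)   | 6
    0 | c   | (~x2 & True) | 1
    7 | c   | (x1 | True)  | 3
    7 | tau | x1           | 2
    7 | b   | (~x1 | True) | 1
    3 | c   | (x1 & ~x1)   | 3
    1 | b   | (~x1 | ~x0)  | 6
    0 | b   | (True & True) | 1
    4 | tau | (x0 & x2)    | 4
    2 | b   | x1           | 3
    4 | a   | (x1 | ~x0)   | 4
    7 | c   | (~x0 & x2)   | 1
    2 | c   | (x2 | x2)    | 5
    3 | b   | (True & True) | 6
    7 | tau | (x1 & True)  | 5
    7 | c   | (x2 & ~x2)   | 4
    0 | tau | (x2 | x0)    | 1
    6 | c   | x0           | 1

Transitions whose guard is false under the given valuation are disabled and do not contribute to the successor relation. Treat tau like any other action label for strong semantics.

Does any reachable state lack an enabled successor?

Reach set: {0,1,2,3,5,6,7}
  0: b→1  c→1  tau→1  tau→5  [4 out]
  1: tau→7  [1 out]
  2: b→3  [1 out]
  3: a→0  b→6  [2 out]
  5: tau→0  [1 out]
  6: c→1  [1 out]
  7: b→1  c→3  tau→2  tau→5  [4 out]

Answer: DEADLOCK-FREE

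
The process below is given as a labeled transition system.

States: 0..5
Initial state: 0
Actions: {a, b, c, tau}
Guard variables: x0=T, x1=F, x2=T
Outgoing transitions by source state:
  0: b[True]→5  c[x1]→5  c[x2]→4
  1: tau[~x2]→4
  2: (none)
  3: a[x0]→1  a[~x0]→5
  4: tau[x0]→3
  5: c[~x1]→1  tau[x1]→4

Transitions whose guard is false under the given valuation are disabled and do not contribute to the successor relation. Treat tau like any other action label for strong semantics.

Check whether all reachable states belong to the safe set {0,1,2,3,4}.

Allowed set {0,1,2,3,4}
R = {0,1,3,4,5}
  0: ok
  1: ok
  3: ok
  4: ok
  5: VIOLATES
counterexample path to 5: b

Answer: INVARIANT VIOLATED at state 5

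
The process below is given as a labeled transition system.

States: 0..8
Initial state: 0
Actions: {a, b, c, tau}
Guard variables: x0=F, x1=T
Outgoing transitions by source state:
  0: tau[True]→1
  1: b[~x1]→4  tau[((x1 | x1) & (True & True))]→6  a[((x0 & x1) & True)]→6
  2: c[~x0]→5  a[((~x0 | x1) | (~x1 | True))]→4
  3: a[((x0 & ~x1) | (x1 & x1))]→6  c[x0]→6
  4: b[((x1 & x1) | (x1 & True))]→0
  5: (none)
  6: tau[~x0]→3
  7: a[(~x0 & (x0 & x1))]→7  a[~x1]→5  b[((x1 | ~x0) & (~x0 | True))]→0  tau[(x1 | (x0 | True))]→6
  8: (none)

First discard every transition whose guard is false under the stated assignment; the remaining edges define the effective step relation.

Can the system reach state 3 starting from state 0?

9 transition(s) survive guard evaluation.
L0 = {0}
L1 = {1}  cumulative {0,1}
L2 = {6}  cumulative {0,1,6}
L3 = {3}  cumulative {0,1,3,6}
Reach set: {0,1,3,6}
trace reaching 3: tau·tau·tau

Answer: REACHABLE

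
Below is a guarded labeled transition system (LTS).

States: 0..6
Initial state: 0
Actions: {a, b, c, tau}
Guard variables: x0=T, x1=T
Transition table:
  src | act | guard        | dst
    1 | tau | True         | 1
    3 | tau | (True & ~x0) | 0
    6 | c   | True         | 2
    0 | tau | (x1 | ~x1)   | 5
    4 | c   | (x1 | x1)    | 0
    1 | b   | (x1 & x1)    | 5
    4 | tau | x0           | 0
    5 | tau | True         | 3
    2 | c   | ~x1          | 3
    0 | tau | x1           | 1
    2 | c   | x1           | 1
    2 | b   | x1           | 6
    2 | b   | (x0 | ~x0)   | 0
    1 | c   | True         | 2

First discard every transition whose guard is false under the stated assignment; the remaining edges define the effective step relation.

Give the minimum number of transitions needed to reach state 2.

Answer: 2

Trace:
Breadth-first toward 2:
  depth 0: {0}
  depth 1: {1,5}
  depth 2: {2,3}
depth(2)=2, e.g. tau·c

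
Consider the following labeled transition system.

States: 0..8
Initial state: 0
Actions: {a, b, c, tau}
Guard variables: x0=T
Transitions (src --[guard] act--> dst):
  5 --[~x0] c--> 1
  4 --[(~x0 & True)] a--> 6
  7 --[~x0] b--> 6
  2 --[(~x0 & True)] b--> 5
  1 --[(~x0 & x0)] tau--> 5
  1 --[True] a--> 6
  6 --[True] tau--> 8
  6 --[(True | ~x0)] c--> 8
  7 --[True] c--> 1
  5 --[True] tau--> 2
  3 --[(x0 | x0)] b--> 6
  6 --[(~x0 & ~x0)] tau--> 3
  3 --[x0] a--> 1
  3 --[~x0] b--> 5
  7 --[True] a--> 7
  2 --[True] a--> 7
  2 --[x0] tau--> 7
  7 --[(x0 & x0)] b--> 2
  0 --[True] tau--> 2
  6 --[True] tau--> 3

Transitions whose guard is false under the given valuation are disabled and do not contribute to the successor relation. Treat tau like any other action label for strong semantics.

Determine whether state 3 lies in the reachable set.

After dropping false guards: 13 live edges.
Layer 0: {0}
Layer 1: {2}  now seen {0,2}
Layer 2: {7}  now seen {0,2,7}
Layer 3: {1}  now seen {0,1,2,7}
Layer 4: {6}  now seen {0,1,2,6,7}
Layer 5: {3,8}  now seen {0,1,2,3,6,7,8}
Reach set: {0,1,2,3,6,7,8}
Path to 3: tau·a·c·a·tau

Answer: REACHABLE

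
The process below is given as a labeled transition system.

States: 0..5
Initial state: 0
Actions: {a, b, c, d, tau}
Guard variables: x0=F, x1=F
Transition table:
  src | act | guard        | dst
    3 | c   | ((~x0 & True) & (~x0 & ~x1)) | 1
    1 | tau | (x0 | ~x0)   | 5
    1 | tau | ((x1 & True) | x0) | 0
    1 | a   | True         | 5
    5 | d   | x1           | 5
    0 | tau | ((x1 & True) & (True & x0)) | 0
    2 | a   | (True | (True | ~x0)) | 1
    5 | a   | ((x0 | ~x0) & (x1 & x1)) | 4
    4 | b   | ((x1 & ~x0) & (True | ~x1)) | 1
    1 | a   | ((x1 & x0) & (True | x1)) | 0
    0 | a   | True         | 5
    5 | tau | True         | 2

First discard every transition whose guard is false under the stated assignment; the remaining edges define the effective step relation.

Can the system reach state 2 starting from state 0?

Answer: REACHABLE

Analysis:
6 transition(s) survive guard evaluation.
Layer 0: {0}
Layer 1: {5}  now seen {0,5}
Layer 2: {2}  now seen {0,2,5}
Layer 3: {1}  now seen {0,1,2,5}
Reachable = {0,1,2,5}
trace reaching 2: a·tau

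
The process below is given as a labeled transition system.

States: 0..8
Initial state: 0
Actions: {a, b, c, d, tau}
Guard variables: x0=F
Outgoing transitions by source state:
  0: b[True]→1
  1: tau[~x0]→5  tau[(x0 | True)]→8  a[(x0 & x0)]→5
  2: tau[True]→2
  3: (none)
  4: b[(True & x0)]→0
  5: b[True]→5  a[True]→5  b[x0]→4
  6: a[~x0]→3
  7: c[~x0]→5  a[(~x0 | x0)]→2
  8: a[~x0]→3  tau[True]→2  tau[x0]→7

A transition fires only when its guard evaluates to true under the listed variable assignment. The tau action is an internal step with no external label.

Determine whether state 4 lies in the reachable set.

Answer: UNREACHABLE

Trace:
Guard filter leaves 11 enabled edge(s).
depth 0: {0}
depth 1: {1}  cumulative {0,1}
depth 2: {5,8}  cumulative {0,1,5,8}
depth 3: {2,3}  cumulative {0,1,2,3,5,8}
R = {0,1,2,3,5,8}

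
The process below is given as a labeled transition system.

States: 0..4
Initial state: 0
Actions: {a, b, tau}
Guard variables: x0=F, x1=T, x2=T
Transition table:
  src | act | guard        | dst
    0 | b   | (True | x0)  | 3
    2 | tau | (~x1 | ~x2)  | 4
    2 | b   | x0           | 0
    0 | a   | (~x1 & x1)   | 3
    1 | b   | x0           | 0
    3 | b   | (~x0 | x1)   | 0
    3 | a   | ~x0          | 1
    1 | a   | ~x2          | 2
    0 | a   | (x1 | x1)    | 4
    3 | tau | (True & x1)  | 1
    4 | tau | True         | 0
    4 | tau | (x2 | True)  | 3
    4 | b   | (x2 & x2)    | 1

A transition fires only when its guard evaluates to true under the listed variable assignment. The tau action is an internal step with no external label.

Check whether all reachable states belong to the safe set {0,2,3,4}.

Inv-set: {0,2,3,4}
Reachable = {0,1,3,4}
  0: safe
  1: outside
  3: safe
  4: safe
counterexample path to 1: b·a

Answer: INVARIANT VIOLATED at state 1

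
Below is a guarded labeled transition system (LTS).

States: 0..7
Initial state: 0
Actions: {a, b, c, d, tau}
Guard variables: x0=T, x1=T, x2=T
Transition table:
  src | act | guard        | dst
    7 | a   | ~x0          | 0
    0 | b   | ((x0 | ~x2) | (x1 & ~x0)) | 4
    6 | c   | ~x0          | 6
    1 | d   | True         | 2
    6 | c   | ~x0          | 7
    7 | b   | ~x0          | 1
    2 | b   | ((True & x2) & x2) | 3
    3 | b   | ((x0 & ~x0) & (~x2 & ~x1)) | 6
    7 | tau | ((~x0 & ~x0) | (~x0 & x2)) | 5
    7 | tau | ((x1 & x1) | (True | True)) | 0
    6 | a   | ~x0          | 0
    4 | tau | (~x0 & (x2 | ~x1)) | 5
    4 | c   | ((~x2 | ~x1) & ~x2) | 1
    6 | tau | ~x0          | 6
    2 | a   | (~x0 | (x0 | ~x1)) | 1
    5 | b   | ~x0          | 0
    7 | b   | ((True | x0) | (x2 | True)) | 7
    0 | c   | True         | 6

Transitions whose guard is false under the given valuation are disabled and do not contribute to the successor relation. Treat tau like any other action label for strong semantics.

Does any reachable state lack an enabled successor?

Reach set: {0,4,6}
  0: b→4  c→6  [2 exit(s)]
  4: ∅  [STUCK]
  6: ∅  [STUCK]
trace reaching 4: b

Answer: DEADLOCK at state 4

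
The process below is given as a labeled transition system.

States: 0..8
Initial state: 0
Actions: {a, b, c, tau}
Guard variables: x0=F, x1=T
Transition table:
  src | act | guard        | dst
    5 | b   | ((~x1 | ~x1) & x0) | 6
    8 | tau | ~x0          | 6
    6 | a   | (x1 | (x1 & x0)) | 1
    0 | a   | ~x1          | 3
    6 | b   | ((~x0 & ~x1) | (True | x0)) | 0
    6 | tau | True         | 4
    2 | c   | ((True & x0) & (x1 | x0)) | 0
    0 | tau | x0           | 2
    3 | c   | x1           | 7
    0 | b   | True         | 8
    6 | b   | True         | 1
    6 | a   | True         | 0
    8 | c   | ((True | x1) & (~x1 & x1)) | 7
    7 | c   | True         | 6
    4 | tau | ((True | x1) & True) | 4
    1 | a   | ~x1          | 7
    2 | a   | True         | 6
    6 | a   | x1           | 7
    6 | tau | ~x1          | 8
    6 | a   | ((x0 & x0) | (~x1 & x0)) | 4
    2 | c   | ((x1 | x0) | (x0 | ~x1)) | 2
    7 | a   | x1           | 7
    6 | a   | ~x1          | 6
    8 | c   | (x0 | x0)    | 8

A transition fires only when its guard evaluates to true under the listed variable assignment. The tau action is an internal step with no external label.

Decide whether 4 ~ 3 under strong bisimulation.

Answer: NOT BISIMILAR

Trace:
Bisimulation quotient by refinement:
  P[0] = {{0,1,2,3,4,5,6,7,8}}
  P[1] = {{0},{1,5},{2,7},{3},{4,8},{6}}
  P[2] = {{0},{1,5},{2},{3},{4},{6},{7},{8}}
stable after 3 split(s): 8 block(s)
4∈{4}, 3∈{3}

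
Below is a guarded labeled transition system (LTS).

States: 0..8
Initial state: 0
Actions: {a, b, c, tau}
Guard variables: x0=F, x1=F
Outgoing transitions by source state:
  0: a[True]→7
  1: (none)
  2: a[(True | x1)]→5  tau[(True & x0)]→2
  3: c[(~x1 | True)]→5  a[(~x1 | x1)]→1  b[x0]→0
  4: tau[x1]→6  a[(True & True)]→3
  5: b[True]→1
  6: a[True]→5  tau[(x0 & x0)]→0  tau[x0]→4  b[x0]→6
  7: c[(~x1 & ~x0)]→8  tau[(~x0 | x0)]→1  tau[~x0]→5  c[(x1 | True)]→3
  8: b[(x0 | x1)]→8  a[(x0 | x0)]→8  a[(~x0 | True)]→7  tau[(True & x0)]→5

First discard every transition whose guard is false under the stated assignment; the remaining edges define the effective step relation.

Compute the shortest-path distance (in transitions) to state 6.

Answer: UNREACHABLE

Working:
Breadth-first toward 6:
  L0 = {0}
  L1 = {7}
  L2 = {1,3,5,8}
6 never appears.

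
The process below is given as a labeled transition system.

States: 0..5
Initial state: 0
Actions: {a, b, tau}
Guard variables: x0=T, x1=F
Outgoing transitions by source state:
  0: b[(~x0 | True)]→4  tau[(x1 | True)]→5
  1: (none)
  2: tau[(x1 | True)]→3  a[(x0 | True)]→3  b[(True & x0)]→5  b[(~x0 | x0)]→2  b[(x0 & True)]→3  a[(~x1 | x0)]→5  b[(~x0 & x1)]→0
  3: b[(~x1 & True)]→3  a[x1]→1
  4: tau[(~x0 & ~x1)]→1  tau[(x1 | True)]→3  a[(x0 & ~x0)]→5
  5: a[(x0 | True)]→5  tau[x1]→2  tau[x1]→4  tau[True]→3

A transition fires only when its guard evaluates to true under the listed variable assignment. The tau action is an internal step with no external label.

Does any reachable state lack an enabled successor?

R = {0,3,4,5}
  0: b→4  tau→5  [2 out]
  3: b→3  [1 out]
  4: tau→3  [1 out]
  5: a→5  tau→3  [2 out]

Answer: DEADLOCK-FREE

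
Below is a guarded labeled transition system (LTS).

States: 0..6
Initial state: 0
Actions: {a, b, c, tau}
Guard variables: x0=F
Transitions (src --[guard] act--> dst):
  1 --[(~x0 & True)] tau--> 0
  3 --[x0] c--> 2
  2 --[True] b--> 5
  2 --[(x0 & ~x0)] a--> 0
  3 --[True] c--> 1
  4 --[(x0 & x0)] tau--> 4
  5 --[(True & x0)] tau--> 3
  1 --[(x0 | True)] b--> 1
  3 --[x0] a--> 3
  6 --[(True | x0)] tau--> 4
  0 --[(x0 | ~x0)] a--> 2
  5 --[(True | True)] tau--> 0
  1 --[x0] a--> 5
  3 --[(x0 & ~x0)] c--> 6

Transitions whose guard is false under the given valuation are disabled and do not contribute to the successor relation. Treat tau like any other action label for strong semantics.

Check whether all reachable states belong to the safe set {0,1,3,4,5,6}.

Answer: INVARIANT VIOLATED at state 2

Analysis:
Inv-set: {0,1,3,4,5,6}
Reach set: {0,2,5}
  0: safe
  2: outside
  5: safe
reach 2 via a — violates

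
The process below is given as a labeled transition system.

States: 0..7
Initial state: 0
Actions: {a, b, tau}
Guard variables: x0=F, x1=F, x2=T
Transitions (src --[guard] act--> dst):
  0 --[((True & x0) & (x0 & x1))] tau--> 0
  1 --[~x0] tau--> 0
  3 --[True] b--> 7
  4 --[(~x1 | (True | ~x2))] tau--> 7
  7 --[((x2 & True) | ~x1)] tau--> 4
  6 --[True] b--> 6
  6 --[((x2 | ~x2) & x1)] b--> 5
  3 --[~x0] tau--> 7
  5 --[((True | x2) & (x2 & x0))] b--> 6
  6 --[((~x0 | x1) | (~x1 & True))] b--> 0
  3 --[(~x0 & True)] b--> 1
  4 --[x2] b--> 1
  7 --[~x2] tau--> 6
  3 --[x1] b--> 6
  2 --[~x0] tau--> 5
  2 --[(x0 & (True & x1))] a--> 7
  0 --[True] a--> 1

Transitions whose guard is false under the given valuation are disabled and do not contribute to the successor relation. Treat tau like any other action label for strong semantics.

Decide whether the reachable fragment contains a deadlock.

Reach set: {0,1}
  0: a→1  [1 out]
  1: tau→0  [1 out]

Answer: DEADLOCK-FREE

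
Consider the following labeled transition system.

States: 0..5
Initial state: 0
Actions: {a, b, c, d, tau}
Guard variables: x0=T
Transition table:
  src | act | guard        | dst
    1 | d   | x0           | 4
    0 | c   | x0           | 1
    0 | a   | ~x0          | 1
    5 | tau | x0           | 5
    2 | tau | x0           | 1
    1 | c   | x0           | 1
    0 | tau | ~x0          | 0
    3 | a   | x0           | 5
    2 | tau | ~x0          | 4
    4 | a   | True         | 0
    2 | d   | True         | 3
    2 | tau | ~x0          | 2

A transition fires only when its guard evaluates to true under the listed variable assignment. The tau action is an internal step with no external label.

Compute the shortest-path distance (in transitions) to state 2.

Answer: UNREACHABLE

Analysis:
BFS to 2:
  depth 0: {0}
  depth 1: {1}
  depth 2: {4}
2 never appears.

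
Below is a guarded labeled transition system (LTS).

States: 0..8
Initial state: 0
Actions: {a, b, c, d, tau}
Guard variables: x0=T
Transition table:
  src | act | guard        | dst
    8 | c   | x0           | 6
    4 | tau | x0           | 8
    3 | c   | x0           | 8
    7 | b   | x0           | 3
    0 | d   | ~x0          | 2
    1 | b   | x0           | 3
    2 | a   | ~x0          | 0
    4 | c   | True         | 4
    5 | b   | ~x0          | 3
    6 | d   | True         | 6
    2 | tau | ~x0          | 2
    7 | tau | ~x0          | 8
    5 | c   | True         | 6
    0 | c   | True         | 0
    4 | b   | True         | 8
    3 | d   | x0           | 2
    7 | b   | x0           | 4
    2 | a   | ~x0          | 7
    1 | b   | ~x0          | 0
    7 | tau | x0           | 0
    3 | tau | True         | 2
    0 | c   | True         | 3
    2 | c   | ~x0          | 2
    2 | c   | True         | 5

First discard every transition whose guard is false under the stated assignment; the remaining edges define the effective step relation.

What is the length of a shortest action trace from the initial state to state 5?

Layered search for 5:
  L0 = {0}
  L1 = {3}
  L2 = {2,8}
  L3 = {5,6}
first hit 5 at d=3 via c·d·c

Answer: 3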